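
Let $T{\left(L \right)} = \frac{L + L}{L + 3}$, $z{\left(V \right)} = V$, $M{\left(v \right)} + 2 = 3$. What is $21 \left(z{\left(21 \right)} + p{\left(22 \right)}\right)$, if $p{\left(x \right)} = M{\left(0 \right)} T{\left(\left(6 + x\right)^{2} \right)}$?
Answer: $\frac{379995}{787} \approx 482.84$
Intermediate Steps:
$M{\left(v \right)} = 1$ ($M{\left(v \right)} = -2 + 3 = 1$)
$T{\left(L \right)} = \frac{2 L}{3 + L}$
$p{\left(x \right)} = \frac{2 \left(6 + x\right)^{2}}{3 + \left(6 + x\right)^{2}}$ ($p{\left(x \right)} = 1 \frac{2 \left(6 + x\right)^{2}}{3 + \left(6 + x\right)^{2}} = \frac{2 \left(6 + x\right)^{2}}{3 + \left(6 + x\right)^{2}}$)
$21 \left(z{\left(21 \right)} + p{\left(22 \right)}\right) = 21 \left(21 + \frac{2 \left(6 + 22\right)^{2}}{3 + \left(6 + 22\right)^{2}}\right) = 21 \left(21 + \frac{2 \cdot 28^{2}}{3 + 28^{2}}\right) = 21 \left(21 + 2 \frac{1}{3 + 784} \cdot 784\right) = 21 \left(21 + 2 \cdot \frac{1}{787} \cdot 784\right) = 21 \left(21 + \frac{1568}{787}\right) = 21 \cdot \frac{18095}{787} = \frac{379995}{787}$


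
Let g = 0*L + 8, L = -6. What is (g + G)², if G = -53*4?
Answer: 41616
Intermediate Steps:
G = -212
g = 8 (g = 0*(-6) + 8 = 0 + 8 = 8)
(g + G)² = (8 - 212)² = (-204)² = 41616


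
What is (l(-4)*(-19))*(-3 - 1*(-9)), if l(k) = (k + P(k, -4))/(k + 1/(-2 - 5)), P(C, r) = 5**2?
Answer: 16758/29 ≈ 577.86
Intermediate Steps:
P(C, r) = 25
l(k) = (25 + k)/(-1/7 + k) (l(k) = (k + 25)/(k + 1/(-2 - 5)) = (25 + k)/(k + 1/(-7)) = (25 + k)/(k - 1/7) = (25 + k)/(-1/7 + k))
(l(-4)*(-19))*(-3 - 1*(-9)) = ((7*(25 - 4)/(-1 + 7*(-4)))*(-19))*(-3 - 1*(-9)) = ((7*21/(-1 - 28))*(-19))*(-3 + 9) = ((7*21/(-29))*(-19))*6 = ((7*(-1/29)*21)*(-19))*6 = -147/29*(-19)*6 = (2793/29)*6 = 16758/29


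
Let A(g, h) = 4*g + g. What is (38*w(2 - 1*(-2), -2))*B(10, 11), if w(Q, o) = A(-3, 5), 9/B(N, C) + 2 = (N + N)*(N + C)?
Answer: -135/11 ≈ -12.273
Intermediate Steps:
A(g, h) = 5*g
B(N, C) = 9/(-2 + 2*N*(C + N)) (B(N, C) = 9/(-2 + (N + N)*(N + C)) = 9/(-2 + (2*N)*(C + N)) = 9/(-2 + 2*N*(C + N)))
w(Q, o) = -15 (w(Q, o) = 5*(-3) = -15)
(38*w(2 - 1*(-2), -2))*B(10, 11) = (38*(-15))*(9/(2*(-1 + 10² + 11*10))) = -2565/(-1 + 100 + 110) = -2565/209 = -570*9/418 = -135/11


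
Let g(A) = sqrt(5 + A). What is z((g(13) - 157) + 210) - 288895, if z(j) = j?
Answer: -288842 + 3*sqrt(2) ≈ -2.8884e+5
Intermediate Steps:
z((g(13) - 157) + 210) - 288895 = ((sqrt(5 + 13) - 157) + 210) - 288895 = ((sqrt(18) - 157) + 210) - 288895 = ((3*sqrt(2) - 157) + 210) - 288895 = ((-157 + 3*sqrt(2)) + 210) - 288895 = (53 + 3*sqrt(2)) - 288895 = -288842 + 3*sqrt(2)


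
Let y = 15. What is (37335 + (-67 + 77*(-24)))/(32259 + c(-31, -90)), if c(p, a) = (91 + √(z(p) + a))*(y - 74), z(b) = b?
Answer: 952443800/723493301 + 22987580*I/723493301 ≈ 1.3165 + 0.031773*I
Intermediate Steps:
c(p, a) = -5369 - 59*√(a + p) (c(p, a) = (91 + √(p + a))*(15 - 74) = (91 + √(a + p))*(-59) = -5369 - 59*√(a + p))
(37335 + (-67 + 77*(-24)))/(32259 + c(-31, -90)) = (37335 + (-67 + 77*(-24)))/(32259 + (-5369 - 59*√(-90 - 31))) = (37335 + (-67 - 1848))/(32259 + (-5369 - 649*I)) = (37335 - 1915)/(32259 + (-5369 - 649*I)) = 35420/(32259 + (-5369 - 649*I)) = 35420/(26890 - 649*I) = 35420*((26890 + 649*I)/723493301) = 35420*(26890 + 649*I)/723493301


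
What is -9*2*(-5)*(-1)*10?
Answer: -900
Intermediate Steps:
-9*2*(-5)*(-1)*10 = -(-90)*(-1)*10 = -9*10*10 = -90*10 = -900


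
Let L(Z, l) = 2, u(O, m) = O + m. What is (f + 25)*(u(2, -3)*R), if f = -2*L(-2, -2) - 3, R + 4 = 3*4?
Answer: -144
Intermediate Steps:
R = 8 (R = -4 + 3*4 = -4 + 12 = 8)
f = -7 (f = -2*2 - 3 = -4 - 3 = -7)
(f + 25)*(u(2, -3)*R) = (-7 + 25)*((2 - 3)*8) = 18*(-1*8) = 18*(-8) = -144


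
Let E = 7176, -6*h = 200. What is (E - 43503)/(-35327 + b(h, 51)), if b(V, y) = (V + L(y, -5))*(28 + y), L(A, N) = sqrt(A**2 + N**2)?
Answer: 12410865261/12821382367 + 25828497*sqrt(2626)/12821382367 ≈ 1.0712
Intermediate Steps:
h = -100/3 (h = -1/6*200 = -100/3 ≈ -33.333)
b(V, y) = (28 + y)*(V + sqrt(25 + y**2)) (b(V, y) = (V + sqrt(y**2 + (-5)**2))*(28 + y) = (V + sqrt(y**2 + 25))*(28 + y) = (V + sqrt(25 + y**2))*(28 + y) = (28 + y)*(V + sqrt(25 + y**2)))
(E - 43503)/(-35327 + b(h, 51)) = (7176 - 43503)/(-35327 + (28*(-100/3) + 28*sqrt(25 + 51**2) - 100/3*51 + 51*sqrt(25 + 51**2))) = -36327/(-35327 + (-2800/3 + 28*sqrt(25 + 2601) - 1700 + 51*sqrt(25 + 2601))) = -36327/(-35327 + (-2800/3 + 28*sqrt(2626) - 1700 + 51*sqrt(2626))) = -36327/(-35327 + (-7900/3 + 79*sqrt(2626))) = -36327/(-113881/3 + 79*sqrt(2626))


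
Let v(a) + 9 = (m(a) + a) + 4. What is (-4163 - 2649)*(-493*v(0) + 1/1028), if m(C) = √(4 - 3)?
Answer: -3452350551/257 ≈ -1.3433e+7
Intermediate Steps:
m(C) = 1 (m(C) = √1 = 1)
v(a) = -4 + a (v(a) = -9 + ((1 + a) + 4) = -9 + (5 + a) = -4 + a)
(-4163 - 2649)*(-493*v(0) + 1/1028) = (-4163 - 2649)*(-493*(-4 + 0) + 1/1028) = -6812*(-493*(-4) + 1/1028) = -6812*(1972 + 1/1028) = -6812*2027217/1028 = -3452350551/257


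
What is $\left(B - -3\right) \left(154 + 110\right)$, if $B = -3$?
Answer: $0$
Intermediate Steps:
$\left(B - -3\right) \left(154 + 110\right) = \left(-3 - -3\right) \left(154 + 110\right) = \left(-3 + 3\right) 264 = 0 \cdot 264 = 0$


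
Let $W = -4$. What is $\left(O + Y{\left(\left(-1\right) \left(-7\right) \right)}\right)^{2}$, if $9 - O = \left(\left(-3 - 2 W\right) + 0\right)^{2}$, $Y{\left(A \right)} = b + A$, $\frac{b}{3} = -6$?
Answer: $729$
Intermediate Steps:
$b = -18$ ($b = 3 \left(-6\right) = -18$)
$Y{\left(A \right)} = -18 + A$
$O = -16$ ($O = 9 - \left(\left(-3 - -8\right) + 0\right)^{2} = 9 - \left(\left(-3 + 8\right) + 0\right)^{2} = 9 - \left(5 + 0\right)^{2} = 9 - 5^{2} = 9 - 25 = -16$)
$\left(O + Y{\left(\left(-1\right) \left(-7\right) \right)}\right)^{2} = \left(-16 - 11\right)^{2} = \left(-27\right)^{2} = 729$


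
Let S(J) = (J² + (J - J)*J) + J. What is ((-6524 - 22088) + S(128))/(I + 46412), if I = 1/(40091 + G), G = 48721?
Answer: -214925040/824388509 ≈ -0.26071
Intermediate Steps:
S(J) = J + J² (S(J) = (J² + 0*J) + J = (J² + 0) + J = J² + J = J + J²)
I = 1/88812 (I = 1/(40091 + 48721) = 1/88812 ≈ 1.1260e-5)
((-6524 - 22088) + S(128))/(I + 46412) = ((-6524 - 22088) + 128*(1 + 128))/(1/88812 + 46412) = (-28612 + 128*129)/(4121942545/88812) = (-28612 + 16512)*(88812/4121942545) = -12100*88812/4121942545 = -214925040/824388509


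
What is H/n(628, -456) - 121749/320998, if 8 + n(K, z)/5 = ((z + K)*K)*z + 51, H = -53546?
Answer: -29966700828577/79054188512470 ≈ -0.37907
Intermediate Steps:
n(K, z) = 215 + 5*K*z*(K + z) (n(K, z) = -40 + 5*(((z + K)*K)*z + 51) = -40 + 5*(((K + z)*K)*z + 51) = -40 + 5*((K*(K + z))*z + 51) = -40 + 5*(K*z*(K + z) + 51) = -40 + 5*(51 + K*z*(K + z)) = -40 + (255 + 5*K*z*(K + z)) = 215 + 5*K*z*(K + z))
H/n(628, -456) - 121749/320998 = -53546/(215 + 5*628*(-456)² + 5*(-456)*628²) - 121749/320998 = -53546/(215 + 5*628*207936 + 5*(-456)*394384) - 121749*1/320998 = -53546/(215 + 652919040 - 899195520) - 121749/320998 = -53546/(-246276265) - 121749/320998 = -53546*(-1/246276265) - 121749/320998 = 53546/246276265 - 121749/320998 = -29966700828577/79054188512470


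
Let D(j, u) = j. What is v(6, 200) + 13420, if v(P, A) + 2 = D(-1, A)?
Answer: 13417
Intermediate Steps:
v(P, A) = -3 (v(P, A) = -2 - 1 = -3)
v(6, 200) + 13420 = -3 + 13420 = 13417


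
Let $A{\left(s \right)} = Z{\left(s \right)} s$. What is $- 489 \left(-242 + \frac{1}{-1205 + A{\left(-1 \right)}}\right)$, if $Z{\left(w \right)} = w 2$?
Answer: $\frac{47453701}{401} \approx 1.1834 \cdot 10^{5}$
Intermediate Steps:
$Z{\left(w \right)} = 2 w$
$A{\left(s \right)} = 2 s^{2}$ ($A{\left(s \right)} = 2 s s = 2 s^{2}$)
$- 489 \left(-242 + \frac{1}{-1205 + A{\left(-1 \right)}}\right) = - 489 \left(-242 + \frac{1}{-1205 + 2 \left(-1\right)^{2}}\right) = - 489 \left(-242 + \frac{1}{-1205 + 2 \cdot 1}\right) = - 489 \left(-242 + \frac{1}{-1205 + 2}\right) = - 489 \left(-242 + \frac{1}{-1203}\right) = - 489 \left(-242 - \frac{1}{1203}\right) = \left(-489\right) \left(- \frac{291127}{1203}\right) = \frac{47453701}{401}$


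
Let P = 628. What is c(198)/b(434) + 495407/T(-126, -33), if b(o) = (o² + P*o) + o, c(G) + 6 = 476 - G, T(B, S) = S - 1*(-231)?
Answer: 10388732275/4152078 ≈ 2502.1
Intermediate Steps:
T(B, S) = 231 + S (T(B, S) = S + 231 = 231 + S)
c(G) = 470 - G (c(G) = -6 + (476 - G) = 470 - G)
b(o) = o² + 629*o (b(o) = (o² + 628*o) + o = o² + 629*o)
c(198)/b(434) + 495407/T(-126, -33) = (470 - 1*198)/((434*(629 + 434))) + 495407/(231 - 33) = (470 - 198)/((434*1063)) + 495407/198 = 272/461342 + 495407*(1/198) = 272*(1/461342) + 45037/18 = 136/230671 + 45037/18 = 10388732275/4152078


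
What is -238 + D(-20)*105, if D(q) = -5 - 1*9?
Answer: -1708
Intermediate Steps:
D(q) = -14 (D(q) = -5 - 9 = -14)
-238 + D(-20)*105 = -238 - 14*105 = -238 - 1470 = -1708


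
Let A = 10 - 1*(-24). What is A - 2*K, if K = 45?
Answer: -56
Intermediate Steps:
A = 34 (A = 10 + 24 = 34)
A - 2*K = 34 - 2*45 = 34 - 90 = -56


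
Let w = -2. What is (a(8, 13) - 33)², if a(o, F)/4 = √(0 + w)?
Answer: 1057 - 264*I*√2 ≈ 1057.0 - 373.35*I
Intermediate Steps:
a(o, F) = 4*I*√2 (a(o, F) = 4*√(0 - 2) = 4*√(-2) = 4*(I*√2) = 4*I*√2)
(a(8, 13) - 33)² = (4*I*√2 - 33)² = (-33 + 4*I*√2)²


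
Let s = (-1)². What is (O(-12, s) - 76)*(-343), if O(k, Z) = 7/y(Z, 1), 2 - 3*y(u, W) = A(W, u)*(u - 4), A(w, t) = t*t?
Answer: 123137/5 ≈ 24627.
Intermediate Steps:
A(w, t) = t²
y(u, W) = ⅔ - u²*(-4 + u)/3 (y(u, W) = ⅔ - u²*(u - 4)/3 = ⅔ - u²*(-4 + u)/3)
s = 1
O(k, Z) = 7/(⅔ - Z³/3 + 4*Z²/3)
(O(-12, s) - 76)*(-343) = (21/(2 - 1*1³ + 4*1²) - 76)*(-343) = (21/(2 - 1*1 + 4*1) - 76)*(-343) = (21/(2 - 1 + 4) - 76)*(-343) = (21/5 - 76)*(-343) = -359/5*(-343) = 123137/5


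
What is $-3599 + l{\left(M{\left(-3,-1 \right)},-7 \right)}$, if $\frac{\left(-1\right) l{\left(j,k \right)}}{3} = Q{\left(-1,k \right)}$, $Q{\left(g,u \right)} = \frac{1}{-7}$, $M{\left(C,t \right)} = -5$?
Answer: $- \frac{25190}{7} \approx -3598.6$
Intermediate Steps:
$Q{\left(g,u \right)} = - \frac{1}{7}$
$l{\left(j,k \right)} = \frac{3}{7}$ ($l{\left(j,k \right)} = \left(-3\right) \left(- \frac{1}{7}\right) = \frac{3}{7}$)
$-3599 + l{\left(M{\left(-3,-1 \right)},-7 \right)} = -3599 + \frac{3}{7} = - \frac{25190}{7}$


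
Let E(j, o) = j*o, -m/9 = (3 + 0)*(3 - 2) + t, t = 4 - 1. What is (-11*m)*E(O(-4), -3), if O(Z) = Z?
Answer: 7128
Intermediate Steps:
t = 3
m = -54 (m = -9*((3 + 0)*(3 - 2) + 3) = -9*(3*1 + 3) = -9*(3 + 3) = -9*6 = -54)
(-11*m)*E(O(-4), -3) = (-11*(-54))*(-4*(-3)) = 594*12 = 7128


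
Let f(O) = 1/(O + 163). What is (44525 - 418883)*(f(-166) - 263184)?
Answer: 98525160658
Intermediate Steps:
f(O) = 1/(163 + O)
(44525 - 418883)*(f(-166) - 263184) = (44525 - 418883)*(1/(163 - 166) - 263184) = -374358*(1/(-3) - 263184) = -374358*(-⅓ - 263184) = -374358*(-789553/3) = 98525160658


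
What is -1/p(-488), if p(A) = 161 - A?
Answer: -1/649 ≈ -0.0015408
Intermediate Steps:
-1/p(-488) = -1/(161 - 1*(-488)) = -1/(161 + 488) = -1/649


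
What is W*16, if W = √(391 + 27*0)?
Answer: 16*√391 ≈ 316.38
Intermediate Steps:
W = √391 (W = √(391 + 0) = √391 ≈ 19.774)
W*16 = √391*16 = 16*√391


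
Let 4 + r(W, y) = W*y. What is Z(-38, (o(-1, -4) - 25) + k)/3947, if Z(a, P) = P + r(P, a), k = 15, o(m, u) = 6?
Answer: 144/3947 ≈ 0.036483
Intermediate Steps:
r(W, y) = -4 + W*y
Z(a, P) = -4 + P + P*a (Z(a, P) = P + (-4 + P*a) = -4 + P + P*a)
Z(-38, (o(-1, -4) - 25) + k)/3947 = (-4 + ((6 - 25) + 15) + ((6 - 25) + 15)*(-38))/3947 = (-4 + (-19 + 15) + (-19 + 15)*(-38))*(1/3947) = (-4 - 4 - 4*(-38))*(1/3947) = (-4 - 4 + 152)*(1/3947) = 144*(1/3947) = 144/3947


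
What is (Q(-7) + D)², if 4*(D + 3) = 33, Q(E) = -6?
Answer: 9/16 ≈ 0.56250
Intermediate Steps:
D = 21/4 (D = -3 + (¼)*33 = -3 + 33/4 = 21/4 ≈ 5.2500)
(Q(-7) + D)² = (-6 + 21/4)² = (-¾)² = 9/16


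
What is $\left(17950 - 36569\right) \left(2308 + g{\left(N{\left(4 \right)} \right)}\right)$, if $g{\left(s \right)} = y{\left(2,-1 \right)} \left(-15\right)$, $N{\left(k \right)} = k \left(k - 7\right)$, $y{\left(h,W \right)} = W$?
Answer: $-43251937$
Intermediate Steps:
$N{\left(k \right)} = k \left(-7 + k\right)$
$g{\left(s \right)} = 15$ ($g{\left(s \right)} = \left(-1\right) \left(-15\right) = 15$)
$\left(17950 - 36569\right) \left(2308 + g{\left(N{\left(4 \right)} \right)}\right) = \left(17950 - 36569\right) \left(2308 + 15\right) = \left(-18619\right) 2323 = -43251937$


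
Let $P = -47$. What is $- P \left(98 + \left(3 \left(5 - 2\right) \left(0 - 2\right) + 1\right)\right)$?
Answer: $3807$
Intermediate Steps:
$- P \left(98 + \left(3 \left(5 - 2\right) \left(0 - 2\right) + 1\right)\right) = \left(-1\right) \left(-47\right) \left(98 + \left(3 \left(5 - 2\right) \left(0 - 2\right) + 1\right)\right) = 47 \left(98 + \left(3 \cdot 3 \left(-2\right) + 1\right)\right) = 47 \left(98 + \left(3 \left(-6\right) + 1\right)\right) = 47 \left(98 + \left(-18 + 1\right)\right) = 47 \left(98 - 17\right) = 47 \cdot 81 = 3807$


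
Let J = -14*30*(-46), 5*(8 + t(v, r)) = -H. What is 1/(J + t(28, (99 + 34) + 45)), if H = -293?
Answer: 5/96853 ≈ 5.1625e-5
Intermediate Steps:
t(v, r) = 253/5 (t(v, r) = -8 + (-1*(-293))/5 = -8 + (1/5)*293 = -8 + 293/5 = 253/5)
J = 19320 (J = -420*(-46) = 19320)
1/(J + t(28, (99 + 34) + 45)) = 1/(19320 + 253/5) = 1/(96853/5) = 5/96853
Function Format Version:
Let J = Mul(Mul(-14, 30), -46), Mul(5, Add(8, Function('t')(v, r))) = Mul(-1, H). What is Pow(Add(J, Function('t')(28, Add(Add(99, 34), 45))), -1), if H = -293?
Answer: Rational(5, 96853) ≈ 5.1625e-5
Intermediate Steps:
Function('t')(v, r) = Rational(253, 5) (Function('t')(v, r) = Add(-8, Mul(Rational(1, 5), Mul(-1, -293))) = Add(-8, Mul(Rational(1, 5), 293)) = Add(-8, Rational(293, 5)) = Rational(253, 5))
J = 19320 (J = Mul(-420, -46) = 19320)
Pow(Add(J, Function('t')(28, Add(Add(99, 34), 45))), -1) = Pow(Add(19320, Rational(253, 5)), -1) = Pow(Rational(96853, 5), -1) = Rational(5, 96853)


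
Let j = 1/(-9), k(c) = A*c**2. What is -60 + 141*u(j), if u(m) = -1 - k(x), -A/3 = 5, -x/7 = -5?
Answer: 2590674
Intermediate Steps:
x = 35 (x = -7*(-5) = 35)
A = -15 (A = -3*5 = -15)
k(c) = -15*c**2
j = -1/9 ≈ -0.11111
u(m) = 18374 (u(m) = -1 - (-15)*35**2 = -1 - (-15)*1225 = -1 - 1*(-18375) = -1 + 18375 = 18374)
-60 + 141*u(j) = -60 + 141*18374 = -60 + 2590734 = 2590674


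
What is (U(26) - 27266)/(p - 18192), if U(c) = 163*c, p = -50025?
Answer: 7676/22739 ≈ 0.33757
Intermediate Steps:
(U(26) - 27266)/(p - 18192) = (163*26 - 27266)/(-50025 - 18192) = (4238 - 27266)/(-68217) = -23028*(-1/68217) = 7676/22739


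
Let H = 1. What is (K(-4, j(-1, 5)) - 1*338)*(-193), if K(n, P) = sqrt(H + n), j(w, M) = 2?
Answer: 65234 - 193*I*sqrt(3) ≈ 65234.0 - 334.29*I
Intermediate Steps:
K(n, P) = sqrt(1 + n)
(K(-4, j(-1, 5)) - 1*338)*(-193) = (sqrt(1 - 4) - 1*338)*(-193) = (sqrt(-3) - 338)*(-193) = (I*sqrt(3) - 338)*(-193) = (-338 + I*sqrt(3))*(-193) = 65234 - 193*I*sqrt(3)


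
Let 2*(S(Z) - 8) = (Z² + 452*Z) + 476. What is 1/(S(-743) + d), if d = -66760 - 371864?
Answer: -2/660543 ≈ -3.0278e-6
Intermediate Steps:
d = -438624
S(Z) = 246 + Z²/2 + 226*Z (S(Z) = 8 + ((Z² + 452*Z) + 476)/2 = 8 + (476 + Z² + 452*Z)/2 = 8 + (238 + Z²/2 + 226*Z) = 246 + Z²/2 + 226*Z)
1/(S(-743) + d) = 1/((246 + (½)*(-743)² + 226*(-743)) - 438624) = 1/((246 + (½)*552049 - 167918) - 438624) = 1/((246 + 552049/2 - 167918) - 438624) = 1/(216705/2 - 438624) = 1/(-660543/2) = -2/660543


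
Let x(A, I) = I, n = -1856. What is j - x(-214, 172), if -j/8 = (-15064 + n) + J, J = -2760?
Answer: 157268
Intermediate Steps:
j = 157440 (j = -8*((-15064 - 1856) - 2760) = -8*(-16920 - 2760) = -8*(-19680) = 157440)
j - x(-214, 172) = 157440 - 1*172 = 157440 - 172 = 157268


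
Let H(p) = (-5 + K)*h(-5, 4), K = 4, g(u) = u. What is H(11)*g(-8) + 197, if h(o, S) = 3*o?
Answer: 77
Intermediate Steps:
H(p) = 15 (H(p) = (-5 + 4)*(3*(-5)) = -1*(-15) = 15)
H(11)*g(-8) + 197 = 15*(-8) + 197 = -120 + 197 = 77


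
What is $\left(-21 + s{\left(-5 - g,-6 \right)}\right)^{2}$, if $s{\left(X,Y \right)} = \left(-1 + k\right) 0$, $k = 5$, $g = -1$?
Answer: $441$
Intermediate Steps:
$s{\left(X,Y \right)} = 0$ ($s{\left(X,Y \right)} = \left(-1 + 5\right) 0 = 4 \cdot 0 = 0$)
$\left(-21 + s{\left(-5 - g,-6 \right)}\right)^{2} = \left(-21 + 0\right)^{2} = \left(-21\right)^{2} = 441$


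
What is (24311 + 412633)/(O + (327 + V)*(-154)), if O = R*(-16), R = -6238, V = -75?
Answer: 54618/7625 ≈ 7.1630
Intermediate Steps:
O = 99808 (O = -6238*(-16) = 99808)
(24311 + 412633)/(O + (327 + V)*(-154)) = (24311 + 412633)/(99808 + (327 - 75)*(-154)) = 436944/(99808 + 252*(-154)) = 436944/(99808 - 38808) = 436944/61000 = 436944*(1/61000) = 54618/7625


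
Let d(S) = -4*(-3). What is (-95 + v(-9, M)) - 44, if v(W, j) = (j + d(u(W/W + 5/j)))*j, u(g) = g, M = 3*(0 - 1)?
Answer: -166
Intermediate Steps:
M = -3 (M = 3*(-1) = -3)
d(S) = 12
v(W, j) = j*(12 + j) (v(W, j) = (j + 12)*j = (12 + j)*j = j*(12 + j))
(-95 + v(-9, M)) - 44 = (-95 - 3*(12 - 3)) - 44 = (-95 - 3*9) - 44 = (-95 - 27) - 44 = -122 - 44 = -166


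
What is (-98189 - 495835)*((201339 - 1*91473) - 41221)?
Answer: -40776777480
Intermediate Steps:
(-98189 - 495835)*((201339 - 1*91473) - 41221) = -594024*((201339 - 91473) - 41221) = -594024*(109866 - 41221) = -594024*68645 = -40776777480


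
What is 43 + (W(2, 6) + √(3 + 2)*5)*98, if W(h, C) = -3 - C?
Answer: -839 + 490*√5 ≈ 256.67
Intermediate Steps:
43 + (W(2, 6) + √(3 + 2)*5)*98 = 43 + ((-3 - 1*6) + √(3 + 2)*5)*98 = 43 + ((-3 - 6) + √5*5)*98 = 43 + (-9 + 5*√5)*98 = 43 + (-882 + 490*√5) = -839 + 490*√5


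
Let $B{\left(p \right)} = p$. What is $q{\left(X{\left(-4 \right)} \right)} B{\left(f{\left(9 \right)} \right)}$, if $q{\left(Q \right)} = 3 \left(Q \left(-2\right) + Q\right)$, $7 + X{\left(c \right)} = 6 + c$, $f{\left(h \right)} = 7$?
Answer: $105$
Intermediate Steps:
$X{\left(c \right)} = -1 + c$ ($X{\left(c \right)} = -7 + \left(6 + c\right) = -1 + c$)
$q{\left(Q \right)} = - 3 Q$ ($q{\left(Q \right)} = 3 \left(- 2 Q + Q\right) = 3 \left(- Q\right) = - 3 Q$)
$q{\left(X{\left(-4 \right)} \right)} B{\left(f{\left(9 \right)} \right)} = - 3 \left(-1 - 4\right) 7 = \left(-3\right) \left(-5\right) 7 = 15 \cdot 7 = 105$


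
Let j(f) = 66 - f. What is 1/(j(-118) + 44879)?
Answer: 1/45063 ≈ 2.2191e-5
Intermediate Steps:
1/(j(-118) + 44879) = 1/((66 - 1*(-118)) + 44879) = 1/((66 + 118) + 44879) = 1/(184 + 44879) = 1/45063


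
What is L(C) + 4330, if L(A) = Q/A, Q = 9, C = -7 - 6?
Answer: 56281/13 ≈ 4329.3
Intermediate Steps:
C = -13
L(A) = 9/A
L(C) + 4330 = 9/(-13) + 4330 = 9*(-1/13) + 4330 = -9/13 + 4330 = 56281/13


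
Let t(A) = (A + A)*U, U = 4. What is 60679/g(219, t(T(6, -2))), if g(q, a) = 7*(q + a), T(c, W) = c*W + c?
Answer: 60679/1197 ≈ 50.693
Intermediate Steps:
T(c, W) = c + W*c (T(c, W) = W*c + c = c + W*c)
t(A) = 8*A (t(A) = (A + A)*4 = (2*A)*4 = 8*A)
g(q, a) = 7*a + 7*q (g(q, a) = 7*(a + q) = 7*a + 7*q)
60679/g(219, t(T(6, -2))) = 60679/(7*(8*(6*(1 - 2))) + 7*219) = 60679/(7*(8*(6*(-1))) + 1533) = 60679/(7*(8*(-6)) + 1533) = 60679/(7*(-48) + 1533) = 60679/(-336 + 1533) = 60679/1197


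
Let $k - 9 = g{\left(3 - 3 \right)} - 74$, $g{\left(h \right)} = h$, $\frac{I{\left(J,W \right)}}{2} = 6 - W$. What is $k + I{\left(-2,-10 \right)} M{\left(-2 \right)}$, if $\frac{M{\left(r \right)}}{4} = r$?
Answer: $-321$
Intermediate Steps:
$M{\left(r \right)} = 4 r$
$I{\left(J,W \right)} = 12 - 2 W$ ($I{\left(J,W \right)} = 2 \left(6 - W\right) = 12 - 2 W$)
$k = -65$ ($k = 9 + \left(\left(3 - 3\right) - 74\right) = 9 + \left(0 - 74\right) = 9 - 74 = -65$)
$k + I{\left(-2,-10 \right)} M{\left(-2 \right)} = -65 + \left(12 - -20\right) 4 \left(-2\right) = -65 + \left(12 + 20\right) \left(-8\right) = -65 + 32 \left(-8\right) = -65 - 256 = -321$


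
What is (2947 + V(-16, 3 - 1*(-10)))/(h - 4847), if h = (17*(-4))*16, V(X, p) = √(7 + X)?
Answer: -2947/5935 - 3*I/5935 ≈ -0.49655 - 0.00050548*I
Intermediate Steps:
h = -1088 (h = -68*16 = -1088)
(2947 + V(-16, 3 - 1*(-10)))/(h - 4847) = (2947 + √(7 - 16))/(-1088 - 4847) = (2947 + √(-9))/(-5935) = (2947 + 3*I)*(-1/5935) = -2947/5935 - 3*I/5935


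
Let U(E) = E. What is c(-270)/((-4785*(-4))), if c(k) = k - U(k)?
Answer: 0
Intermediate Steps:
c(k) = 0 (c(k) = k - k = 0)
c(-270)/((-4785*(-4))) = 0/((-4785*(-4))) = 0/19140 = 0*(1/19140) = 0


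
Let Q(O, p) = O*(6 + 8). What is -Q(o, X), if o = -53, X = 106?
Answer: 742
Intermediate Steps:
Q(O, p) = 14*O (Q(O, p) = O*14 = 14*O)
-Q(o, X) = -14*(-53) = -1*(-742) = 742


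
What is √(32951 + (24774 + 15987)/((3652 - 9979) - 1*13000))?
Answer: 4*√15698336423/2761 ≈ 181.52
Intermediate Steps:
√(32951 + (24774 + 15987)/((3652 - 9979) - 1*13000)) = √(32951 + 40761/(-6327 - 13000)) = √(32951 + 40761/(-19327)) = √(32951 + 40761*(-1/19327)) = √(32951 - 5823/2761) = √(90971888/2761) = 4*√15698336423/2761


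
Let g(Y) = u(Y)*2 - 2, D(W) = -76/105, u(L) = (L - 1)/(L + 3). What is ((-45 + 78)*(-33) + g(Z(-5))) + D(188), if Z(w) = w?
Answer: -114001/105 ≈ -1085.7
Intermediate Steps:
u(L) = (-1 + L)/(3 + L)
D(W) = -76/105 (D(W) = -76*1/105 = -76/105)
g(Y) = -2 + 2*(-1 + Y)/(3 + Y) (g(Y) = ((-1 + Y)/(3 + Y))*2 - 2 = 2*(-1 + Y)/(3 + Y) - 2 = -2 + 2*(-1 + Y)/(3 + Y))
((-45 + 78)*(-33) + g(Z(-5))) + D(188) = ((-45 + 78)*(-33) - 8/(3 - 5)) - 76/105 = (33*(-33) - 8/(-2)) - 76/105 = (-1089 - 8*(-½)) - 76/105 = (-1089 + 4) - 76/105 = -1085 - 76/105 = -114001/105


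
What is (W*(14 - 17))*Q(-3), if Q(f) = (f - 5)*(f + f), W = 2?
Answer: -288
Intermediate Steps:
Q(f) = 2*f*(-5 + f) (Q(f) = (-5 + f)*(2*f) = 2*f*(-5 + f))
(W*(14 - 17))*Q(-3) = (2*(14 - 17))*(2*(-3)*(-5 - 3)) = (2*(-3))*(2*(-3)*(-8)) = -6*48 = -288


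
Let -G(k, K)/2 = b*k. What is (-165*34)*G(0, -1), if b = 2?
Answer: 0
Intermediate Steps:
G(k, K) = -4*k
(-165*34)*G(0, -1) = (-165*34)*(-4*0) = -5610*0 = 0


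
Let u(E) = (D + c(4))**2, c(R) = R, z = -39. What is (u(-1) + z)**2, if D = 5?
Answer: 1764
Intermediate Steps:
u(E) = 81 (u(E) = (5 + 4)**2 = 9**2 = 81)
(u(-1) + z)**2 = (81 - 39)**2 = 42**2 = 1764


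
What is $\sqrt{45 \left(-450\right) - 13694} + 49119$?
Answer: $49119 + 2 i \sqrt{8486} \approx 49119.0 + 184.24 i$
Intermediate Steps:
$\sqrt{45 \left(-450\right) - 13694} + 49119 = \sqrt{-20250 - 13694} + 49119 = \sqrt{-33944} + 49119 = 2 i \sqrt{8486} + 49119 = 49119 + 2 i \sqrt{8486}$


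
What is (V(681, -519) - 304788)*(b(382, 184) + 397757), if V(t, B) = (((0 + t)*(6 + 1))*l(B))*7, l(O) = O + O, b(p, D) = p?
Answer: -13911697291590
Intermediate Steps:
l(O) = 2*O
V(t, B) = 98*B*t (V(t, B) = (((0 + t)*(6 + 1))*(2*B))*7 = ((t*7)*(2*B))*7 = ((7*t)*(2*B))*7 = (14*B*t)*7 = 98*B*t)
(V(681, -519) - 304788)*(b(382, 184) + 397757) = (98*(-519)*681 - 304788)*(382 + 397757) = (-34637022 - 304788)*398139 = -34941810*398139 = -13911697291590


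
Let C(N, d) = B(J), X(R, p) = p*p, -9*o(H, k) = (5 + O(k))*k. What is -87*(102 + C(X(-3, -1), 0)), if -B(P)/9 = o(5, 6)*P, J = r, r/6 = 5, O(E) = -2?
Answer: -55854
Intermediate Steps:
r = 30 (r = 6*5 = 30)
J = 30
o(H, k) = -k/3 (o(H, k) = -(5 - 2)*k/9 = -k/3)
X(R, p) = p²
B(P) = 18*P (B(P) = -9*(-⅓*6)*P = -(-18)*P = 18*P)
C(N, d) = 540 (C(N, d) = 18*30 = 540)
-87*(102 + C(X(-3, -1), 0)) = -87*(102 + 540) = -87*642 = -55854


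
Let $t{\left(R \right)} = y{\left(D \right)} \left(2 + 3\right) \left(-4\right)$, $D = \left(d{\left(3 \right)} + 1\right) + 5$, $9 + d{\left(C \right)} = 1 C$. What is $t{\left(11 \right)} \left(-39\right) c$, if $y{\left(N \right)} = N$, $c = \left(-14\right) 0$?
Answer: $0$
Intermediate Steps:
$d{\left(C \right)} = -9 + C$ ($d{\left(C \right)} = -9 + 1 C = -9 + C$)
$c = 0$
$D = 0$ ($D = \left(\left(-9 + 3\right) + 1\right) + 5 = \left(-6 + 1\right) + 5 = -5 + 5 = 0$)
$t{\left(R \right)} = 0$ ($t{\left(R \right)} = 0 \left(2 + 3\right) \left(-4\right) = 0 \cdot 5 \left(-4\right) = 0 \left(-4\right) = 0$)
$t{\left(11 \right)} \left(-39\right) c = 0 \left(-39\right) 0 = 0 \cdot 0 = 0$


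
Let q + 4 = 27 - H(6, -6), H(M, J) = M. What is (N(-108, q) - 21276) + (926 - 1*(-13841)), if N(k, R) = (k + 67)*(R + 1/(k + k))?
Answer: -1556455/216 ≈ -7205.8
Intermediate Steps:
q = 17 (q = -4 + (27 - 1*6) = -4 + (27 - 6) = -4 + 21 = 17)
N(k, R) = (67 + k)*(R + 1/(2*k))
(N(-108, q) - 21276) + (926 - 1*(-13841)) = ((1/2 + 67*17 + (67/2)/(-108) + 17*(-108)) - 21276) + (926 - 1*(-13841)) = ((1/2 + 1139 + (67/2)*(-1/108) - 1836) - 21276) + (926 + 13841) = ((1/2 + 1139 - 67/216 - 1836) - 21276) + 14767 = (-150511/216 - 21276) + 14767 = -4746127/216 + 14767 = -1556455/216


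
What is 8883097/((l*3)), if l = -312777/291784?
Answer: -2591945575048/938331 ≈ -2.7623e+6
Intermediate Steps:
l = -312777/291784 (l = -312777*1/291784 = -312777/291784 ≈ -1.0719)
8883097/((l*3)) = 8883097/((-312777/291784*3)) = 8883097/(-938331/291784) = 8883097*(-291784/938331) = -2591945575048/938331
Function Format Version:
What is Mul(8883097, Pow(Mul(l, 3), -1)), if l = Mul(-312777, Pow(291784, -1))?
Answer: Rational(-2591945575048, 938331) ≈ -2.7623e+6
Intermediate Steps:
l = Rational(-312777, 291784) (l = Mul(-312777, Rational(1, 291784)) = Rational(-312777, 291784) ≈ -1.0719)
Mul(8883097, Pow(Mul(l, 3), -1)) = Mul(8883097, Pow(Mul(Rational(-312777, 291784), 3), -1)) = Mul(8883097, Pow(Rational(-938331, 291784), -1)) = Mul(8883097, Rational(-291784, 938331)) = Rational(-2591945575048, 938331)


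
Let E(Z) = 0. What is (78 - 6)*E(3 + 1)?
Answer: 0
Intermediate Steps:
(78 - 6)*E(3 + 1) = (78 - 6)*0 = 72*0 = 0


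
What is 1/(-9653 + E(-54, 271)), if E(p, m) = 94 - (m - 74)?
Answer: -1/9756 ≈ -0.00010250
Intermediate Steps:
E(p, m) = 168 - m (E(p, m) = 94 - (-74 + m) = 94 + (74 - m) = 168 - m)
1/(-9653 + E(-54, 271)) = 1/(-9653 + (168 - 1*271)) = 1/(-9653 + (168 - 271)) = 1/(-9653 - 103) = 1/(-9756) = -1/9756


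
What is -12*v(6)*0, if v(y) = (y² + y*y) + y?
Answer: 0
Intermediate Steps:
v(y) = y + 2*y² (v(y) = (y² + y²) + y = 2*y² + y = y + 2*y²)
-12*v(6)*0 = -72*(1 + 2*6)*0 = -72*(1 + 12)*0 = -72*13*0 = -12*78*0 = -936*0 = 0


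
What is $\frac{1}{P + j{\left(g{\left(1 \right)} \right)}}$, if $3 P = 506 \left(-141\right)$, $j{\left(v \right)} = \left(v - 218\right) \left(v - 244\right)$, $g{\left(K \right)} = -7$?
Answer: $\frac{1}{32693} \approx 3.0588 \cdot 10^{-5}$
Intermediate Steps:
$j{\left(v \right)} = \left(-244 + v\right) \left(-218 + v\right)$ ($j{\left(v \right)} = \left(-218 + v\right) \left(-244 + v\right) = \left(-244 + v\right) \left(-218 + v\right)$)
$P = -23782$ ($P = \frac{506 \left(-141\right)}{3} = \frac{1}{3} \left(-71346\right) = -23782$)
$\frac{1}{P + j{\left(g{\left(1 \right)} \right)}} = \frac{1}{-23782 + \left(53192 + \left(-7\right)^{2} - -3234\right)} = \frac{1}{-23782 + \left(53192 + 49 + 3234\right)} = \frac{1}{-23782 + 56475} = \frac{1}{32693}$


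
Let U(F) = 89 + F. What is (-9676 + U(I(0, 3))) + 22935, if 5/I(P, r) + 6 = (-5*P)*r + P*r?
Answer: 80083/6 ≈ 13347.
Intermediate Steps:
I(P, r) = 5/(-6 - 4*P*r) (I(P, r) = 5/(-6 + ((-5*P)*r + P*r)) = 5/(-6 + (-5*P*r + P*r)) = 5/(-6 - 4*P*r))
(-9676 + U(I(0, 3))) + 22935 = (-9676 + (89 - 5/(6 + 4*0*3))) + 22935 = (-9676 + (89 - 5/(6 + 0))) + 22935 = (-9676 + (89 - 5/6)) + 22935 = (-9676 + (89 - 5*⅙)) + 22935 = (-9676 + (89 - ⅚)) + 22935 = (-9676 + 529/6) + 22935 = -57527/6 + 22935 = 80083/6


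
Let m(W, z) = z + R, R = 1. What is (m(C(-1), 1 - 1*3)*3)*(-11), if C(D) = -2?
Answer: 33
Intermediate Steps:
m(W, z) = 1 + z (m(W, z) = z + 1 = 1 + z)
(m(C(-1), 1 - 1*3)*3)*(-11) = ((1 + (1 - 1*3))*3)*(-11) = ((1 + (1 - 3))*3)*(-11) = ((1 - 2)*3)*(-11) = -1*3*(-11) = -3*(-11) = 33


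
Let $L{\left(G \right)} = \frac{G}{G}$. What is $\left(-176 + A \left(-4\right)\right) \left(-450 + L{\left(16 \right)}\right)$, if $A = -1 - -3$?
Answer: $82616$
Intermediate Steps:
$L{\left(G \right)} = 1$
$A = 2$ ($A = -1 + 3 = 2$)
$\left(-176 + A \left(-4\right)\right) \left(-450 + L{\left(16 \right)}\right) = \left(-176 + 2 \left(-4\right)\right) \left(-450 + 1\right) = \left(-176 - 8\right) \left(-449\right) = \left(-184\right) \left(-449\right) = 82616$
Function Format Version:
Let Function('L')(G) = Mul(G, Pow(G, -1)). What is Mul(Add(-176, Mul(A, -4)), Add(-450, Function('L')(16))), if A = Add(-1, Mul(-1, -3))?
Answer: 82616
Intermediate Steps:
Function('L')(G) = 1
A = 2 (A = Add(-1, 3) = 2)
Mul(Add(-176, Mul(A, -4)), Add(-450, Function('L')(16))) = Mul(Add(-176, Mul(2, -4)), Add(-450, 1)) = Mul(Add(-176, -8), -449) = Mul(-184, -449) = 82616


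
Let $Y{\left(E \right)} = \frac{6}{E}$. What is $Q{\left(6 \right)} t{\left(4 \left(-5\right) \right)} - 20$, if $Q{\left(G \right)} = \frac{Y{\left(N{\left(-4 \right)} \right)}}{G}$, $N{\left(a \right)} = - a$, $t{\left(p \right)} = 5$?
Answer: $- \frac{75}{4} \approx -18.75$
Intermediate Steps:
$Q{\left(G \right)} = \frac{3}{2 G}$ ($Q{\left(G \right)} = \frac{6 \frac{1}{\left(-1\right) \left(-4\right)}}{G} = \frac{6 \cdot \frac{1}{4}}{G} = \frac{3}{2 G}$)
$Q{\left(6 \right)} t{\left(4 \left(-5\right) \right)} - 20 = \frac{3}{2 \cdot 6} \cdot 5 - 20 = \frac{3}{2} \cdot \frac{1}{6} \cdot 5 - 20 = \frac{1}{4} \cdot 5 - 20 = \frac{5}{4} - 20 = - \frac{75}{4}$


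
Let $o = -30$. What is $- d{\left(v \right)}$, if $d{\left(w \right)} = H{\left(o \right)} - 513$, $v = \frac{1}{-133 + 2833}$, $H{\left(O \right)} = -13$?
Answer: $526$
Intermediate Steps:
$v = \frac{1}{2700} \approx 0.00037037$
$d{\left(w \right)} = -526$ ($d{\left(w \right)} = -13 - 513 = -526$)
$- d{\left(v \right)} = \left(-1\right) \left(-526\right) = 526$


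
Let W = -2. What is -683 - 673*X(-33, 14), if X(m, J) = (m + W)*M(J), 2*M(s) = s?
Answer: 164202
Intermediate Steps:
M(s) = s/2
X(m, J) = J*(-2 + m)/2 (X(m, J) = (m - 2)*(J/2) = (-2 + m)*(J/2) = J*(-2 + m)/2)
-683 - 673*X(-33, 14) = -683 - 673*14*(-2 - 33)/2 = -683 - 673*14*(-35)/2 = -683 - 673*(-245) = -683 + 164885 = 164202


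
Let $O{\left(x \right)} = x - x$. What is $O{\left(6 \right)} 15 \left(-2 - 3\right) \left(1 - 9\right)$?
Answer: $0$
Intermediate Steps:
$O{\left(x \right)} = 0$
$O{\left(6 \right)} 15 \left(-2 - 3\right) \left(1 - 9\right) = 0 \cdot 15 \left(-2 - 3\right) \left(1 - 9\right) = 0 \left(\left(-5\right) \left(-8\right)\right) = 0 \cdot 40 = 0$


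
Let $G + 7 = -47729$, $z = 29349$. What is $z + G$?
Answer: $-18387$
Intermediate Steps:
$G = -47736$ ($G = -7 - 47729 = -47736$)
$z + G = 29349 - 47736 = -18387$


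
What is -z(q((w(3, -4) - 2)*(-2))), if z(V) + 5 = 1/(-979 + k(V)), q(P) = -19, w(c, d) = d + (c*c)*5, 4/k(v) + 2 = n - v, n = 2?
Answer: 93004/18597 ≈ 5.0010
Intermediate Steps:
k(v) = -4/v (k(v) = 4/(-2 + (2 - v)) = 4/((-v)) = 4*(-1/v) = -4/v)
w(c, d) = d + 5*c² (w(c, d) = d + c²*5 = d + 5*c²)
z(V) = -5 + 1/(-979 - 4/V)
-z(q((w(3, -4) - 2)*(-2))) = -4*(-5 - 1224*(-19))/(4 + 979*(-19)) = -4*(-5 + 23256)/(4 - 18601) = -4*23251/(-18597) = -4*(-1)*23251/18597 = -1*(-93004/18597) = 93004/18597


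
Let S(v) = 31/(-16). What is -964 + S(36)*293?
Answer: -24507/16 ≈ -1531.7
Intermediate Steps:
S(v) = -31/16 (S(v) = 31*(-1/16) = -31/16)
-964 + S(36)*293 = -964 - 31/16*293 = -964 - 9083/16 = -24507/16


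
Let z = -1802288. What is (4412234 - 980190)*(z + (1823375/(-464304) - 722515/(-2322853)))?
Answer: -1667792705303377637249881/269627484828 ≈ -6.1855e+12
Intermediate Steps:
(4412234 - 980190)*(z + (1823375/(-464304) - 722515/(-2322853))) = (4412234 - 980190)*(-1802288 + (1823375/(-464304) - 722515/(-2322853))) = 3432044*(-1802288 + (1823375*(-1/464304) - 722515*(-1/2322853))) = 3432044*(-1802288 + (-1823375/464304 + 722515/2322853)) = 3432044*(-1802288 - 3899965484315/1078509939312) = 3432044*(-1943789421468230171/1078509939312) = -1667792705303377637249881/269627484828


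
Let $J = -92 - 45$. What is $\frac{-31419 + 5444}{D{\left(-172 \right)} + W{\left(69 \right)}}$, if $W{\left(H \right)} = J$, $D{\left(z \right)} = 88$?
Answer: $\frac{25975}{49} \approx 530.1$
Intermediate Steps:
$J = -137$
$W{\left(H \right)} = -137$
$\frac{-31419 + 5444}{D{\left(-172 \right)} + W{\left(69 \right)}} = \frac{-31419 + 5444}{88 - 137} = - \frac{25975}{-49} = \left(-25975\right) \left(- \frac{1}{49}\right) = \frac{25975}{49}$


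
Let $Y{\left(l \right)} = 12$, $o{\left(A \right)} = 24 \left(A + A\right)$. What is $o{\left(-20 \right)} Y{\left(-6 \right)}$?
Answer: $-11520$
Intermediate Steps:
$o{\left(A \right)} = 48 A$ ($o{\left(A \right)} = 24 \cdot 2 A = 48 A$)
$o{\left(-20 \right)} Y{\left(-6 \right)} = 48 \left(-20\right) 12 = \left(-960\right) 12 = -11520$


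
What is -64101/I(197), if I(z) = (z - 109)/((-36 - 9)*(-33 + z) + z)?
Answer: 41857953/8 ≈ 5.2322e+6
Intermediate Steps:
I(z) = (-109 + z)/(1485 - 44*z) (I(z) = (-109 + z)/(-45*(-33 + z) + z) = (-109 + z)/((1485 - 45*z) + z) = (-109 + z)/(1485 - 44*z))
-64101/I(197) = -64101*11*(-135 + 4*197)/(109 - 1*197) = -64101*11*(-135 + 788)/(109 - 197) = -64101/((1/11)*(-88)/653) = -64101/((1/11)*(1/653)*(-88)) = -64101/(-8/653) = -64101*(-653/8) = 41857953/8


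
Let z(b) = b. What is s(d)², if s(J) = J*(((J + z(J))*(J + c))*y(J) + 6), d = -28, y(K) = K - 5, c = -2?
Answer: 2409175831104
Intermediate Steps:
y(K) = -5 + K
s(J) = J*(6 + 2*J*(-5 + J)*(-2 + J)) (s(J) = J*(((J + J)*(J - 2))*(-5 + J) + 6) = J*(((2*J)*(-2 + J))*(-5 + J) + 6) = J*((2*J*(-2 + J))*(-5 + J) + 6) = J*(2*J*(-5 + J)*(-2 + J) + 6) = J*(6 + 2*J*(-5 + J)*(-2 + J)))
s(d)² = (2*(-28)*(3 + (-28)³ - 7*(-28)² + 10*(-28)))² = (2*(-28)*(3 - 21952 - 7*784 - 280))² = (2*(-28)*(3 - 21952 - 5488 - 280))² = (2*(-28)*(-27717))² = 1552152² = 2409175831104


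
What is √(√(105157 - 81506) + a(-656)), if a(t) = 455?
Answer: √(455 + √23651) ≈ 24.674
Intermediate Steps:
√(√(105157 - 81506) + a(-656)) = √(√(105157 - 81506) + 455) = √(√23651 + 455) = √(455 + √23651)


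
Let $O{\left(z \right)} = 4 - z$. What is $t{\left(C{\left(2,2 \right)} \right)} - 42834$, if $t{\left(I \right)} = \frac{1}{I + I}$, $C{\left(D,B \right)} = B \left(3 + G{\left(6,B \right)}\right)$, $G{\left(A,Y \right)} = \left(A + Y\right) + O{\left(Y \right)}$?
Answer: $- \frac{2227367}{52} \approx -42834.0$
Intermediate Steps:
$G{\left(A,Y \right)} = 4 + A$ ($G{\left(A,Y \right)} = \left(A + Y\right) - \left(-4 + Y\right) = 4 + A$)
$C{\left(D,B \right)} = 13 B$ ($C{\left(D,B \right)} = B \left(3 + \left(4 + 6\right)\right) = B \left(3 + 10\right) = B 13 = 13 B$)
$t{\left(I \right)} = \frac{1}{2 I}$
$t{\left(C{\left(2,2 \right)} \right)} - 42834 = \frac{1}{2 \cdot 13 \cdot 2} - 42834 = \frac{1}{2 \cdot 26} - 42834 = \frac{1}{2} \cdot \frac{1}{26} - 42834 = \frac{1}{52} - 42834 = - \frac{2227367}{52}$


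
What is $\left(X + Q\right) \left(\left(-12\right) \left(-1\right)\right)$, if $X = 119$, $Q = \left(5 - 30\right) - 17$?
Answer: $924$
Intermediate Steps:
$Q = -42$ ($Q = -25 - 17 = -42$)
$\left(X + Q\right) \left(\left(-12\right) \left(-1\right)\right) = \left(119 - 42\right) \left(\left(-12\right) \left(-1\right)\right) = 77 \cdot 12 = 924$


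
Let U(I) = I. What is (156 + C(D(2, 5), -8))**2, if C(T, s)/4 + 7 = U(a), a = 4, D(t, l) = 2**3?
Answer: 20736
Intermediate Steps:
D(t, l) = 8
C(T, s) = -12 (C(T, s) = -28 + 4*4 = -28 + 16 = -12)
(156 + C(D(2, 5), -8))**2 = (156 - 12)**2 = 144**2 = 20736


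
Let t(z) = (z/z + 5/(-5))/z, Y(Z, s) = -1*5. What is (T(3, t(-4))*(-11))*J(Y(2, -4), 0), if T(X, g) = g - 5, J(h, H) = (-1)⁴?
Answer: 55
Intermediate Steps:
Y(Z, s) = -5
J(h, H) = 1
t(z) = 0 (t(z) = (1 + 5*(-⅕))/z = (1 - 1)/z = 0/z = 0)
T(X, g) = -5 + g
(T(3, t(-4))*(-11))*J(Y(2, -4), 0) = ((-5 + 0)*(-11))*1 = -5*(-11)*1 = 55*1 = 55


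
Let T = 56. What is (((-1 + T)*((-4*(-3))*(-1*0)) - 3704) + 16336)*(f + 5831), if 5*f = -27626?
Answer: 19314328/5 ≈ 3.8629e+6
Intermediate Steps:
f = -27626/5 (f = (⅕)*(-27626) = -27626/5 ≈ -5525.2)
(((-1 + T)*((-4*(-3))*(-1*0)) - 3704) + 16336)*(f + 5831) = (((-1 + 56)*((-4*(-3))*(-1*0)) - 3704) + 16336)*(-27626/5 + 5831) = ((55*(12*0) - 3704) + 16336)*(1529/5) = ((55*0 - 3704) + 16336)*(1529/5) = ((0 - 3704) + 16336)*(1529/5) = (-3704 + 16336)*(1529/5) = 12632*(1529/5) = 19314328/5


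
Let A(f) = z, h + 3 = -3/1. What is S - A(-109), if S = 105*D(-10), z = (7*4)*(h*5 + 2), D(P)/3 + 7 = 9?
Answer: 1414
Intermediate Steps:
h = -6 (h = -3 - 3/1 = -3 - 3*1 = -3 - 3 = -6)
D(P) = 6 (D(P) = -21 + 3*9 = -21 + 27 = 6)
z = -784 (z = (7*4)*(-6*5 + 2) = 28*(-30 + 2) = 28*(-28) = -784)
S = 630 (S = 105*6 = 630)
A(f) = -784
S - A(-109) = 630 - 1*(-784) = 630 + 784 = 1414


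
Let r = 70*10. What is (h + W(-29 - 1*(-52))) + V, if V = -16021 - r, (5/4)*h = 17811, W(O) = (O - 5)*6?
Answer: -11821/5 ≈ -2364.2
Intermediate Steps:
W(O) = -30 + 6*O (W(O) = (-5 + O)*6 = -30 + 6*O)
h = 71244/5 (h = (⅘)*17811 = 71244/5 ≈ 14249.)
r = 700
V = -16721 (V = -16021 - 1*700 = -16021 - 700 = -16721)
(h + W(-29 - 1*(-52))) + V = (71244/5 + (-30 + 6*(-29 - 1*(-52)))) - 16721 = (71244/5 + (-30 + 6*(-29 + 52))) - 16721 = (71244/5 + (-30 + 6*23)) - 16721 = (71244/5 + (-30 + 138)) - 16721 = (71244/5 + 108) - 16721 = 71784/5 - 16721 = -11821/5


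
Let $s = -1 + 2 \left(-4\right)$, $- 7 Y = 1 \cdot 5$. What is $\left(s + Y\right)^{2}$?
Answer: $\frac{4624}{49} \approx 94.367$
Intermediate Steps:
$Y = - \frac{5}{7}$ ($Y = - \frac{1 \cdot 5}{7} = \left(- \frac{1}{7}\right) 5 = - \frac{5}{7} \approx -0.71429$)
$s = -9$ ($s = -1 - 8 = -9$)
$\left(s + Y\right)^{2} = \left(-9 - \frac{5}{7}\right)^{2} = \left(- \frac{68}{7}\right)^{2} = \frac{4624}{49}$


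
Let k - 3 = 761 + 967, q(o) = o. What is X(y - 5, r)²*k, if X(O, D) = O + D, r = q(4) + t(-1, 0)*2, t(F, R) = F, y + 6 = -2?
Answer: 209451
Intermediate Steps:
y = -8 (y = -6 - 2 = -8)
r = 2 (r = 4 - 1*2 = 4 - 2 = 2)
X(O, D) = D + O
k = 1731 (k = 3 + (761 + 967) = 3 + 1728 = 1731)
X(y - 5, r)²*k = (2 + (-8 - 5))²*1731 = (2 - 13)²*1731 = (-11)²*1731 = 121*1731 = 209451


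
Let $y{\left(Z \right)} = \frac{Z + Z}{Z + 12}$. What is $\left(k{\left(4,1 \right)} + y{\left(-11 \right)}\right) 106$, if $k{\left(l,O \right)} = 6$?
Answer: $-1696$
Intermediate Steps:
$y{\left(Z \right)} = \frac{2 Z}{12 + Z}$
$\left(k{\left(4,1 \right)} + y{\left(-11 \right)}\right) 106 = \left(6 + 2 \left(-11\right) \frac{1}{12 - 11}\right) 106 = \left(6 + 2 \left(-11\right) 1^{-1}\right) 106 = \left(6 + 2 \left(-11\right) 1\right) 106 = \left(6 - 22\right) 106 = \left(-16\right) 106 = -1696$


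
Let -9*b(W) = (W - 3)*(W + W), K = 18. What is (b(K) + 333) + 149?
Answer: 422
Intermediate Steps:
b(W) = -2*W*(-3 + W)/9 (b(W) = -(W - 3)*(W + W)/9 = -(-3 + W)*2*W/9 = -2*W*(-3 + W)/9)
(b(K) + 333) + 149 = ((2/9)*18*(3 - 1*18) + 333) + 149 = ((2/9)*18*(3 - 18) + 333) + 149 = ((2/9)*18*(-15) + 333) + 149 = (-60 + 333) + 149 = 273 + 149 = 422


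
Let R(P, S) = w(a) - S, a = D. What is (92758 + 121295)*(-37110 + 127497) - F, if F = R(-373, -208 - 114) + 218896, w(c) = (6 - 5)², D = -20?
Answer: 19347389292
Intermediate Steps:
a = -20
w(c) = 1 (w(c) = 1² = 1)
R(P, S) = 1 - S
F = 219219 (F = (1 - (-208 - 114)) + 218896 = (1 - 1*(-322)) + 218896 = (1 + 322) + 218896 = 323 + 218896 = 219219)
(92758 + 121295)*(-37110 + 127497) - F = (92758 + 121295)*(-37110 + 127497) - 1*219219 = 214053*90387 - 219219 = 19347608511 - 219219 = 19347389292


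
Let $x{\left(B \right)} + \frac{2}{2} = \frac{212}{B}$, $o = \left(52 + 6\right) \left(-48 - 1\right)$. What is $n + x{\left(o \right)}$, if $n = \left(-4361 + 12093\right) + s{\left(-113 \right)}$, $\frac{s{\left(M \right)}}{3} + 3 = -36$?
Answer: $\frac{10819388}{1421} \approx 7613.9$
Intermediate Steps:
$s{\left(M \right)} = -117$ ($s{\left(M \right)} = -9 + 3 \left(-36\right) = -9 - 108 = -117$)
$n = 7615$ ($n = \left(-4361 + 12093\right) - 117 = 7732 - 117 = 7615$)
$o = -2842$ ($o = 58 \left(-49\right) = -2842$)
$x{\left(B \right)} = -1 + \frac{212}{B}$
$n + x{\left(o \right)} = 7615 + \frac{212 - -2842}{-2842} = 7615 - \frac{212 + 2842}{2842} = 7615 - \frac{1527}{1421} = \frac{10819388}{1421}$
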